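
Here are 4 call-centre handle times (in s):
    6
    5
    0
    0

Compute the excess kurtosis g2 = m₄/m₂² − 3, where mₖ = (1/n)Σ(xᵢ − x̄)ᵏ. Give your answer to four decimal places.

x̄ = 2.7500
Σ(xᵢ − x̄)² = 30.7500 ⇒ m₂ = 7.68750
Σ(xᵢ − x̄)⁴ = 251.5781 ⇒ m₄ = 62.89453
m₂² = 59.09766
g2 = m₄/m₂² − 3 = 1.06425 − 3 ≈ -1.9358

-1.9358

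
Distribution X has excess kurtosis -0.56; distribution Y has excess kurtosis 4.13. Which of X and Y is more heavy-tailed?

Higher excess kurtosis ⇒ heavier tails relative to the normal distribution.
-0.56 vs 4.13: the larger is 4.13, so Y has heavier tails. (Y is leptokurtic — heavier-than-normal tails; the other is platykurtic.)

Y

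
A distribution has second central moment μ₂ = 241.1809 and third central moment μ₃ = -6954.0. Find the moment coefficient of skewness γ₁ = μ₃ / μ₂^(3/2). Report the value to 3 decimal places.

σ = √μ₂ = √241.1809 = 15.53000
σ³ = μ₂^(3/2) = 3745.53938
γ₁ = μ₃/σ³ = -6954.0 / 3745.53938 ≈ -1.857

-1.857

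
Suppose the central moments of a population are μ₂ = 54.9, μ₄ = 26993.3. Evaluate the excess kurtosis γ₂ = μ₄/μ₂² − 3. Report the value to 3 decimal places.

5.956

μ₂² = 54.9² = 3014.01000
μ₄/μ₂² = 26993.3 / 3014.01000 = 8.95594
γ₂ = 8.95594 − 3 ≈ 5.956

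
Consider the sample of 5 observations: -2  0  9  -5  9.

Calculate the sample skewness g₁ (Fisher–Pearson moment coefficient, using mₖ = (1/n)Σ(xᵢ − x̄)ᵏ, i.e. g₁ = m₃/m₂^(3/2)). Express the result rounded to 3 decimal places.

0.177

x̄ = (-2 + 0 + 9 - 5 + 9) / 5 = 2.2000
deviations (xᵢ − x̄): -4.2000, -2.2000, 6.8000, -7.2000, 6.8000
Σ(xᵢ − x̄)² = 166.8000 ⇒ m₂ = 166.8000/5 = 33.36000
Σ(xᵢ − x̄)³ = 170.8800 ⇒ m₃ = 170.8800/5 = 34.17600
m₂^(3/2) = 33.36000^(1.5) = 192.68108
g₁ = m₃ / m₂^(3/2) = 34.17600 / 192.68108 ≈ 0.177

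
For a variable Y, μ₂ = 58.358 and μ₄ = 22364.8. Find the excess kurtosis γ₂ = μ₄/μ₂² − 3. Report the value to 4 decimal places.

3.5670

μ₂² = 58.358² = 3405.65616
μ₄/μ₂² = 22364.8 / 3405.65616 = 6.56696
γ₂ = 6.56696 − 3 ≈ 3.5670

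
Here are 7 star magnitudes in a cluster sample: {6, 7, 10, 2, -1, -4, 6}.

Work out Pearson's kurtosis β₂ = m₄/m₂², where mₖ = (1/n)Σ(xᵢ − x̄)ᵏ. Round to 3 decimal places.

1.912

x̄ = 3.7143
Σ(xᵢ − x̄)² = 145.4286 ⇒ m₂ = 20.77551
Σ(xᵢ − x̄)⁴ = 5776.2274 ⇒ m₄ = 825.17534
m₂² = 431.62182
β₂ = m₄/m₂² = 825.17534 / 431.62182 ≈ 1.912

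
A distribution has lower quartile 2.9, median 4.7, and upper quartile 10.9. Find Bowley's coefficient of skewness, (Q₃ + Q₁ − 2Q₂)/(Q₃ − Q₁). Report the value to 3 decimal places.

numerator: Q₃ + Q₁ − 2Q₂ = 10.9 + 2.9 − 2×4.7 = 4.4000
denominator: Q₃ − Q₁ = 10.9 − 2.9 = 8.0000
Bowley skewness = 4.4000 / 8.0000 ≈ 0.550

0.550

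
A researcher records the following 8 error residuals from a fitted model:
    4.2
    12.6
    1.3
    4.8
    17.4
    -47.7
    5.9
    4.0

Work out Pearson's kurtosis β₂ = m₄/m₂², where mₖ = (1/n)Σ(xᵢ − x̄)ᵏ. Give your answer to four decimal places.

x̄ = 0.3125
Σ(xᵢ − x̄)² = 2829.2088 ⇒ m₂ = 353.65109
Σ(xᵢ − x̄)⁴ = 5423791.8573 ⇒ m₄ = 677973.98217
m₂² = 125069.09611
β₂ = m₄/m₂² = 677973.98217 / 125069.09611 ≈ 5.4208

5.4208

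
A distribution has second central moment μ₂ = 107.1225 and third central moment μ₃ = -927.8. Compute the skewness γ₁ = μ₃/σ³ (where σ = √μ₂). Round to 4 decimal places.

σ = √μ₂ = √107.1225 = 10.35000
σ³ = μ₂^(3/2) = 1108.71788
γ₁ = μ₃/σ³ = -927.8 / 1108.71788 ≈ -0.8368

-0.8368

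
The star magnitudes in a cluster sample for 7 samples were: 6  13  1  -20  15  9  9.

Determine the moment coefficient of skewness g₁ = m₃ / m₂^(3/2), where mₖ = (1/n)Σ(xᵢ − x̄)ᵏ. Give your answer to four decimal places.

-1.4553

x̄ = (6 + 13 + 1 - 20 + 15 + 9 + 9) / 7 = 4.7143
deviations (xᵢ − x̄): 1.2857, 8.2857, -3.7143, -24.7143, 10.2857, 4.2857, 4.2857
Σ(xᵢ − x̄)² = 837.4286 ⇒ m₂ = 837.4286/7 = 119.63265
Σ(xᵢ − x̄)³ = -13330.0408 ⇒ m₃ = -13330.0408/7 = -1904.29155
m₂^(3/2) = 119.63265^(1.5) = 1308.50263
g₁ = m₃ / m₂^(3/2) = -1904.29155 / 1308.50263 ≈ -1.4553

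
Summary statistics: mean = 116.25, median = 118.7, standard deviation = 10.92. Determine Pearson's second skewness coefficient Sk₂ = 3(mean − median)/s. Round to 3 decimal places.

-0.673

Sk₂ = 3(116.25 − 118.7) / 10.92 = 3 × -2.4500 / 10.92
    = -7.3500 / 10.92 ≈ -0.673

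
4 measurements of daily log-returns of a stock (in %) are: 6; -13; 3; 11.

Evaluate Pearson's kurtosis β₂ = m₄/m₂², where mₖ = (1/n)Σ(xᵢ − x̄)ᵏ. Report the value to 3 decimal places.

x̄ = 1.7500
Σ(xᵢ − x̄)² = 322.7500 ⇒ m₂ = 80.68750
Σ(xᵢ − x̄)⁴ = 54983.0781 ⇒ m₄ = 13745.76953
m₂² = 6510.47266
β₂ = m₄/m₂² = 13745.76953 / 6510.47266 ≈ 2.111

2.111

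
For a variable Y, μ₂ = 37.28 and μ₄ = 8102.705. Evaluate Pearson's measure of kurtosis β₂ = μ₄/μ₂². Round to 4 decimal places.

5.8301

μ₂² = 37.28² = 1389.79840
μ₄/μ₂² = 8102.705 / 1389.79840 = 5.83013
β₂ ≈ 5.8301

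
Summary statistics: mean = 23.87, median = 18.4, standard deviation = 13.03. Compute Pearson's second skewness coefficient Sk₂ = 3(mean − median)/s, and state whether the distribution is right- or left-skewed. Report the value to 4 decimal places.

1.2594, right-skewed

Sk₂ = 3(23.87 − 18.4) / 13.03 = 3 × 5.4700 / 13.03
    = 16.4100 / 13.03 ≈ 1.2594
Sk₂ > 0 ⇒ mean > median ⇒ right-skewed (positive skew).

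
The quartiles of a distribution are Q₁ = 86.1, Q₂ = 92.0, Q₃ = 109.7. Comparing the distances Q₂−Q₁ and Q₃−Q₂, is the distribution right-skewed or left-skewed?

right-skewed

Q₂ − Q₁ = 5.9;  Q₃ − Q₂ = 17.7
Q₃ − Q₂ > Q₂ − Q₁ ⇒ the upper half is more spread out ⇒ right-skewed.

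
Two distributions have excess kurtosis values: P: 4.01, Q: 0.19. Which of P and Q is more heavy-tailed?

P

Higher excess kurtosis ⇒ heavier tails relative to the normal distribution.
4.01 vs 0.19: the larger is 4.01, so P has heavier tails.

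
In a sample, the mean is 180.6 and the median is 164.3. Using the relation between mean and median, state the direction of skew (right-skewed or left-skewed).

right-skewed

mean − median = 180.6 − 164.3 = 16.3
mean > median ⇒ the longer tail is on the right ⇒ right-skewed (positively skewed).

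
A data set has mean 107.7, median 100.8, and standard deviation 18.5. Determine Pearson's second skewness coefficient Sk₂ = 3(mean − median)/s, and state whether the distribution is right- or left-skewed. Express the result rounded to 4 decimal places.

Sk₂ = 3(107.7 − 100.8) / 18.5 = 3 × 6.9000 / 18.5
    = 20.7000 / 18.5 ≈ 1.1189
Sk₂ > 0 ⇒ mean > median ⇒ right-skewed (positive skew).

1.1189, right-skewed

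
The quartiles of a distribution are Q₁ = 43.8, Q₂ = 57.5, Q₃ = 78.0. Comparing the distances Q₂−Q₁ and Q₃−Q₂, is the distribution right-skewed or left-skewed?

Q₂ − Q₁ = 13.7;  Q₃ − Q₂ = 20.5
Q₃ − Q₂ > Q₂ − Q₁ ⇒ the upper half is more spread out ⇒ right-skewed.

right-skewed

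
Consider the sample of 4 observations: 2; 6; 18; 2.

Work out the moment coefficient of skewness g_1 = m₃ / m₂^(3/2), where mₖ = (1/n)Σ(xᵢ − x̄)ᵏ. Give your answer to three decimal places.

x̄ = (2 + 6 + 18 + 2) / 4 = 7.0000
deviations (xᵢ − x̄): -5.0000, -1.0000, 11.0000, -5.0000
Σ(xᵢ − x̄)² = 172.0000 ⇒ m₂ = 172.0000/4 = 43.00000
Σ(xᵢ − x̄)³ = 1080.0000 ⇒ m₃ = 1080.0000/4 = 270.00000
m₂^(3/2) = 43.00000^(1.5) = 281.96986
g_1 = m₃ / m₂^(3/2) = 270.00000 / 281.96986 ≈ 0.958

0.958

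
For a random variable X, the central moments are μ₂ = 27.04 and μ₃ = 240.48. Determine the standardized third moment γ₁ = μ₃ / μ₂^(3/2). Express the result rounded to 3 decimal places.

1.710

σ = √μ₂ = √27.04 = 5.20000
σ³ = μ₂^(3/2) = 140.60800
γ₁ = μ₃/σ³ = 240.48 / 140.60800 ≈ 1.710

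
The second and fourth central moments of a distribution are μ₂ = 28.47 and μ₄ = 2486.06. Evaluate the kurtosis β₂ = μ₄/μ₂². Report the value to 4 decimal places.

μ₂² = 28.47² = 810.54090
μ₄/μ₂² = 2486.06 / 810.54090 = 3.06716
β₂ ≈ 3.0672

3.0672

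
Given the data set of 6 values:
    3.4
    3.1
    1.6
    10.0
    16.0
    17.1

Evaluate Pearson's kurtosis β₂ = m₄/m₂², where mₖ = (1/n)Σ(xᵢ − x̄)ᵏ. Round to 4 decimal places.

1.3419

x̄ = 8.5333
Σ(xᵢ − x̄)² = 235.2333 ⇒ m₂ = 39.20556
Σ(xᵢ − x̄)⁴ = 12375.2884 ⇒ m₄ = 2062.54806
m₂² = 1537.07559
β₂ = m₄/m₂² = 2062.54806 / 1537.07559 ≈ 1.3419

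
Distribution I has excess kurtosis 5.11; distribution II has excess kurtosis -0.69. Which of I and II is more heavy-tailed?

Higher excess kurtosis ⇒ heavier tails relative to the normal distribution.
5.11 vs -0.69: the larger is 5.11, so I has heavier tails. (I is leptokurtic — heavier-than-normal tails; the other is platykurtic.)

I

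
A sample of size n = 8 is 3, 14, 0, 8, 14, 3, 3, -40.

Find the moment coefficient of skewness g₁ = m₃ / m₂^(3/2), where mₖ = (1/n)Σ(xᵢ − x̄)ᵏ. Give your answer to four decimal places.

x̄ = (3 + 14 + 0 + 8 + 14 + 3 + 3 - 40) / 8 = 0.6250
deviations (xᵢ − x̄): 2.3750, 13.3750, -0.6250, 7.3750, 13.3750, 2.3750, 2.3750, -40.6250
Σ(xᵢ − x̄)² = 2079.8750 ⇒ m₂ = 2079.8750/8 = 259.98438
Σ(xᵢ − x̄)³ = -61820.7188 ⇒ m₃ = -61820.7188/8 = -7727.58984
m₂^(3/2) = 259.98438^(1.5) = 4191.99612
g₁ = m₃ / m₂^(3/2) = -7727.58984 / 4191.99612 ≈ -1.8434

-1.8434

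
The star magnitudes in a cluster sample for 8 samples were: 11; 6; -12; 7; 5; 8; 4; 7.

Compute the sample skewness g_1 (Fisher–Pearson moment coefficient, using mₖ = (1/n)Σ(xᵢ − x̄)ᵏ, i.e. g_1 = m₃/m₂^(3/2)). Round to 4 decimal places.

x̄ = (11 + 6 - 12 + 7 + 5 + 8 + 4 + 7) / 8 = 4.5000
deviations (xᵢ − x̄): 6.5000, 1.5000, -16.5000, 2.5000, 0.5000, 3.5000, -0.5000, 2.5000
Σ(xᵢ − x̄)² = 342.0000 ⇒ m₂ = 342.0000/8 = 42.75000
Σ(xᵢ − x̄)³ = -4140.0000 ⇒ m₃ = -4140.0000/8 = -517.50000
m₂^(3/2) = 42.75000^(1.5) = 279.51439
g_1 = m₃ / m₂^(3/2) = -517.50000 / 279.51439 ≈ -1.8514

-1.8514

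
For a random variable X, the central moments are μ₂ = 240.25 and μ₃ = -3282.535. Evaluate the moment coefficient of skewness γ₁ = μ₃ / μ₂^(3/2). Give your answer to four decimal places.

σ = √μ₂ = √240.25 = 15.50000
σ³ = μ₂^(3/2) = 3723.87500
γ₁ = μ₃/σ³ = -3282.535 / 3723.87500 ≈ -0.8815

-0.8815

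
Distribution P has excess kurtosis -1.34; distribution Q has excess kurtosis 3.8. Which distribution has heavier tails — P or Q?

Q

Higher excess kurtosis ⇒ heavier tails relative to the normal distribution.
-1.34 vs 3.8: the larger is 3.8, so Q has heavier tails. (Q is leptokurtic — heavier-than-normal tails; the other is platykurtic.)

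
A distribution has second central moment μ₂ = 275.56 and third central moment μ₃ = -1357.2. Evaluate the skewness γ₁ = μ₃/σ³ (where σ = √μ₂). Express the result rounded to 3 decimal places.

-0.297

σ = √μ₂ = √275.56 = 16.60000
σ³ = μ₂^(3/2) = 4574.29600
γ₁ = μ₃/σ³ = -1357.2 / 4574.29600 ≈ -0.297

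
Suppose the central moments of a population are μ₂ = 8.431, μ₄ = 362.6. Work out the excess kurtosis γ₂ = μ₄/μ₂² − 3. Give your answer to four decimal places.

μ₂² = 8.431² = 71.08176
μ₄/μ₂² = 362.6 / 71.08176 = 5.10117
γ₂ = 5.10117 − 3 ≈ 2.1012

2.1012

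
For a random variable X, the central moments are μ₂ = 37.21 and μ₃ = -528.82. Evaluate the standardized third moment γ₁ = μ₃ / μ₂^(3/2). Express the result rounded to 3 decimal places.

-2.330

σ = √μ₂ = √37.21 = 6.10000
σ³ = μ₂^(3/2) = 226.98100
γ₁ = μ₃/σ³ = -528.82 / 226.98100 ≈ -2.330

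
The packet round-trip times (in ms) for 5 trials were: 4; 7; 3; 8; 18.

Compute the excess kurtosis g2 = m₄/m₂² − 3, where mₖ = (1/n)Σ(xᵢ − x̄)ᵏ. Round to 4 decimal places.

x̄ = 8.0000
Σ(xᵢ − x̄)² = 142.0000 ⇒ m₂ = 28.40000
Σ(xᵢ − x̄)⁴ = 10882.0000 ⇒ m₄ = 2176.40000
m₂² = 806.56000
g2 = m₄/m₂² − 3 = 2.69837 − 3 ≈ -0.3016

-0.3016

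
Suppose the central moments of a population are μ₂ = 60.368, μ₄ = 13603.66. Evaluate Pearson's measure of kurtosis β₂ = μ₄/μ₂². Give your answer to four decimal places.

3.7329

μ₂² = 60.368² = 3644.29542
μ₄/μ₂² = 13603.66 / 3644.29542 = 3.73286
β₂ ≈ 3.7329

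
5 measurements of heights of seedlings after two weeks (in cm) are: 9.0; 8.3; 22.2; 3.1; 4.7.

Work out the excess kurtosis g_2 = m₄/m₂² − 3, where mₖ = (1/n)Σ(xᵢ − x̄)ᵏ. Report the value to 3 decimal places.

x̄ = 9.4600
Σ(xᵢ − x̄)² = 226.9720 ⇒ m₂ = 45.39440
Σ(xᵢ − x̄)⁴ = 28495.1494 ⇒ m₄ = 5699.02988
m₂² = 2060.65155
g_2 = m₄/m₂² − 3 = 2.76564 − 3 ≈ -0.234

-0.234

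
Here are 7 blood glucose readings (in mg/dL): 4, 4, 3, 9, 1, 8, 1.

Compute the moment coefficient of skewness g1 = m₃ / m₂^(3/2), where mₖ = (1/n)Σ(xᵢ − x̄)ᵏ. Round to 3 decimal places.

0.479

x̄ = (4 + 4 + 3 + 9 + 1 + 8 + 1) / 7 = 4.2857
deviations (xᵢ − x̄): -0.2857, -0.2857, -1.2857, 4.7143, -3.2857, 3.7143, -3.2857
Σ(xᵢ − x̄)² = 59.4286 ⇒ m₂ = 59.4286/7 = 8.48980
Σ(xᵢ − x̄)³ = 82.8980 ⇒ m₃ = 82.8980/7 = 11.84257
m₂^(3/2) = 8.48980^(1.5) = 24.73693
g1 = m₃ / m₂^(3/2) = 11.84257 / 24.73693 ≈ 0.479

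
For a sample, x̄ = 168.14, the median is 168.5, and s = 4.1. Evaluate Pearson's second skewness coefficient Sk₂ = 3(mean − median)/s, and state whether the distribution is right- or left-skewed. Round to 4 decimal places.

Sk₂ = 3(168.14 − 168.5) / 4.1 = 3 × -0.3600 / 4.1
    = -1.0800 / 4.1 ≈ -0.2634
Sk₂ < 0 ⇒ mean < median ⇒ left-skewed (negative skew).

-0.2634, left-skewed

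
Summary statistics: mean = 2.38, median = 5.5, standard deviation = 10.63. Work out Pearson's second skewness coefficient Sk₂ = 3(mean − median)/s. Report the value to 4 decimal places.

-0.8805

Sk₂ = 3(2.38 − 5.5) / 10.63 = 3 × -3.1200 / 10.63
    = -9.3600 / 10.63 ≈ -0.8805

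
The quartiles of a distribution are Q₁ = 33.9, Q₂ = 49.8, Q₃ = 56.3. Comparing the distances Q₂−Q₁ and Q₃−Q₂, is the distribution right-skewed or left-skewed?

left-skewed

Q₂ − Q₁ = 15.9;  Q₃ − Q₂ = 6.5
Q₂ − Q₁ > Q₃ − Q₂ ⇒ the lower half is more spread out ⇒ left-skewed.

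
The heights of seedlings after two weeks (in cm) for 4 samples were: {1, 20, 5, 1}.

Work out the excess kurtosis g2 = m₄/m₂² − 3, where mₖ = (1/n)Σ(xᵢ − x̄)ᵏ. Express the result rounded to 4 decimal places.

x̄ = 6.7500
Σ(xᵢ − x̄)² = 244.7500 ⇒ m₂ = 61.18750
Σ(xᵢ − x̄)⁴ = 33017.8281 ⇒ m₄ = 8254.45703
m₂² = 3743.91016
g2 = m₄/m₂² − 3 = 2.20477 − 3 ≈ -0.7952

-0.7952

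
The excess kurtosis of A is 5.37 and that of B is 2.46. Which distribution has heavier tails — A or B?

Higher excess kurtosis ⇒ heavier tails relative to the normal distribution.
5.37 vs 2.46: the larger is 5.37, so A has heavier tails.

A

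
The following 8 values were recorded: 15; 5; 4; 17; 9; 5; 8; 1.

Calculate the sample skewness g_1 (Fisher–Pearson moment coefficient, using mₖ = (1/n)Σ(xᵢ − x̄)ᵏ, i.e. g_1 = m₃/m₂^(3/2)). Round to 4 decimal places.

x̄ = (15 + 5 + 4 + 17 + 9 + 5 + 8 + 1) / 8 = 8.0000
deviations (xᵢ − x̄): 7.0000, -3.0000, -4.0000, 9.0000, 1.0000, -3.0000, 0.0000, -7.0000
Σ(xᵢ − x̄)² = 214.0000 ⇒ m₂ = 214.0000/8 = 26.75000
Σ(xᵢ − x̄)³ = 612.0000 ⇒ m₃ = 612.0000/8 = 76.50000
m₂^(3/2) = 26.75000^(1.5) = 138.35208
g_1 = m₃ / m₂^(3/2) = 76.50000 / 138.35208 ≈ 0.5529

0.5529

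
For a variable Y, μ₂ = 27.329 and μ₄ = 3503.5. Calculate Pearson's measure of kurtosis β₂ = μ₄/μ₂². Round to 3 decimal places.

μ₂² = 27.329² = 746.87424
μ₄/μ₂² = 3503.5 / 746.87424 = 4.69088
β₂ ≈ 4.691

4.691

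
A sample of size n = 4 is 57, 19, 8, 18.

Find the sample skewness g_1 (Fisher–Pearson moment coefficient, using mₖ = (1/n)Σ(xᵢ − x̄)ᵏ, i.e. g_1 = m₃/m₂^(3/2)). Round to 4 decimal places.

x̄ = (57 + 19 + 8 + 18) / 4 = 25.5000
deviations (xᵢ − x̄): 31.5000, -6.5000, -17.5000, -7.5000
Σ(xᵢ − x̄)² = 1397.0000 ⇒ m₂ = 1397.0000/4 = 349.25000
Σ(xᵢ − x̄)³ = 25200.0000 ⇒ m₃ = 25200.0000/4 = 6300.00000
m₂^(3/2) = 349.25000^(1.5) = 6526.86488
g_1 = m₃ / m₂^(3/2) = 6300.00000 / 6526.86488 ≈ 0.9652

0.9652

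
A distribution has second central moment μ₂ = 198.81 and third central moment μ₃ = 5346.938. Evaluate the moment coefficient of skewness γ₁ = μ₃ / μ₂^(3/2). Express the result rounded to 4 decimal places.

σ = √μ₂ = √198.81 = 14.10000
σ³ = μ₂^(3/2) = 2803.22100
γ₁ = μ₃/σ³ = 5346.938 / 2803.22100 ≈ 1.9074

1.9074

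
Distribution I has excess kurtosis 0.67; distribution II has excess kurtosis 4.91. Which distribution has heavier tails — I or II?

II

Higher excess kurtosis ⇒ heavier tails relative to the normal distribution.
0.67 vs 4.91: the larger is 4.91, so II has heavier tails.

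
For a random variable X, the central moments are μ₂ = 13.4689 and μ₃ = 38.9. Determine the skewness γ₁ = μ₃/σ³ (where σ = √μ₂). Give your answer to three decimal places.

σ = √μ₂ = √13.4689 = 3.67000
σ³ = μ₂^(3/2) = 49.43086
γ₁ = μ₃/σ³ = 38.9 / 49.43086 ≈ 0.787

0.787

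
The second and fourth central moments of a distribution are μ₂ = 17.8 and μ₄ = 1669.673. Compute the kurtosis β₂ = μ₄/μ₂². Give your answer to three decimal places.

μ₂² = 17.8² = 316.84000
μ₄/μ₂² = 1669.673 / 316.84000 = 5.26977
β₂ ≈ 5.270

5.270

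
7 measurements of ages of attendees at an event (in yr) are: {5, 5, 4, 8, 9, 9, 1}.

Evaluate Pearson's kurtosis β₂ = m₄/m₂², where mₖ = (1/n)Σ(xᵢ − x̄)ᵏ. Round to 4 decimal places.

1.9687

x̄ = 5.8571
Σ(xᵢ − x̄)² = 52.8571 ⇒ m₂ = 7.55102
Σ(xᵢ − x̄)⁴ = 785.7668 ⇒ m₄ = 112.25239
m₂² = 57.01791
β₂ = m₄/m₂² = 112.25239 / 57.01791 ≈ 1.9687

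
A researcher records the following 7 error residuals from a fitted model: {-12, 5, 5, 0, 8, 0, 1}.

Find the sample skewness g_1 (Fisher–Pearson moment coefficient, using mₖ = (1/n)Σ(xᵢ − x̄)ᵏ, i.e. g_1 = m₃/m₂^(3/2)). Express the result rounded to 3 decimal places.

x̄ = (-12 + 5 + 5 + 0 + 8 + 0 + 1) / 7 = 1.0000
deviations (xᵢ − x̄): -13.0000, 4.0000, 4.0000, -1.0000, 7.0000, -1.0000, 0.0000
Σ(xᵢ − x̄)² = 252.0000 ⇒ m₂ = 252.0000/7 = 36.00000
Σ(xᵢ − x̄)³ = -1728.0000 ⇒ m₃ = -1728.0000/7 = -246.85714
m₂^(3/2) = 36.00000^(1.5) = 216.00000
g_1 = m₃ / m₂^(3/2) = -246.85714 / 216.00000 ≈ -1.143

-1.143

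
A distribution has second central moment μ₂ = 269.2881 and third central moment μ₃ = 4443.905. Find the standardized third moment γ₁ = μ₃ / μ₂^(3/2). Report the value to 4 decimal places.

1.0056

σ = √μ₂ = √269.2881 = 16.41000
σ³ = μ₂^(3/2) = 4419.01772
γ₁ = μ₃/σ³ = 4443.905 / 4419.01772 ≈ 1.0056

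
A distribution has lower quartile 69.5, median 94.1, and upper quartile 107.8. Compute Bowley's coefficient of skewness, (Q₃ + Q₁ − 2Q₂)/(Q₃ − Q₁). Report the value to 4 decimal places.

-0.2846

numerator: Q₃ + Q₁ − 2Q₂ = 107.8 + 69.5 − 2×94.1 = -10.9000
denominator: Q₃ − Q₁ = 107.8 − 69.5 = 38.3000
Bowley skewness = -10.9000 / 38.3000 ≈ -0.2846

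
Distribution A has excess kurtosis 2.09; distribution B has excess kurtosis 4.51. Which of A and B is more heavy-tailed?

Higher excess kurtosis ⇒ heavier tails relative to the normal distribution.
2.09 vs 4.51: the larger is 4.51, so B has heavier tails.

B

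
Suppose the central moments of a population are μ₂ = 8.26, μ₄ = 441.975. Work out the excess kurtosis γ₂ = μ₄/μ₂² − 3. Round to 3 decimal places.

μ₂² = 8.26² = 68.22760
μ₄/μ₂² = 441.975 / 68.22760 = 6.47795
γ₂ = 6.47795 − 3 ≈ 3.478

3.478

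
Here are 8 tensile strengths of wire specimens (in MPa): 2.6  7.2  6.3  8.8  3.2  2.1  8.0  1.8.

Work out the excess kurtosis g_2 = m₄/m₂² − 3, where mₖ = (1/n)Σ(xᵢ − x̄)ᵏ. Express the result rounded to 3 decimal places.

x̄ = 5.0000
Σ(xᵢ − x̄)² = 57.6200 ⇒ m₂ = 7.20250
Σ(xᵢ − x̄)⁴ = 535.0562 ⇒ m₄ = 66.88203
m₂² = 51.87601
g_2 = m₄/m₂² − 3 = 1.28927 − 3 ≈ -1.711

-1.711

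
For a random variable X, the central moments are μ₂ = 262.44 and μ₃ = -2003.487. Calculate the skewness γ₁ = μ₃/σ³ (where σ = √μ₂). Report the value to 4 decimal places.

-0.4712

σ = √μ₂ = √262.44 = 16.20000
σ³ = μ₂^(3/2) = 4251.52800
γ₁ = μ₃/σ³ = -2003.487 / 4251.52800 ≈ -0.4712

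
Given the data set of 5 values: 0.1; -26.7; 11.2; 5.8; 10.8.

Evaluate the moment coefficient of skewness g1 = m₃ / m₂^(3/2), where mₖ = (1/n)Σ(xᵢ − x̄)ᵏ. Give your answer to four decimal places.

-1.2152

x̄ = (0.1 - 26.7 + 11.2 + 5.8 + 10.8) / 5 = 0.2400
deviations (xᵢ − x̄): -0.1400, -26.9400, 10.9600, 5.5600, 10.5600
Σ(xᵢ − x̄)² = 988.3320 ⇒ m₂ = 988.3320/5 = 197.66640
Σ(xᵢ − x̄)³ = -16886.0782 ⇒ m₃ = -16886.0782/5 = -3377.21563
m₂^(3/2) = 197.66640^(1.5) = 2779.06868
g1 = m₃ / m₂^(3/2) = -3377.21563 / 2779.06868 ≈ -1.2152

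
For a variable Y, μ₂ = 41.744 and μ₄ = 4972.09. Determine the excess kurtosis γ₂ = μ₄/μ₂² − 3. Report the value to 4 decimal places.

μ₂² = 41.744² = 1742.56154
μ₄/μ₂² = 4972.09 / 1742.56154 = 2.85332
γ₂ = 2.85332 − 3 ≈ -0.1467

-0.1467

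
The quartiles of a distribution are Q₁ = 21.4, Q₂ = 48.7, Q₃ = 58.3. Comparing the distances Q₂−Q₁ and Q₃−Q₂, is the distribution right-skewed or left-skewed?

left-skewed

Q₂ − Q₁ = 27.3;  Q₃ − Q₂ = 9.6
Q₂ − Q₁ > Q₃ − Q₂ ⇒ the lower half is more spread out ⇒ left-skewed.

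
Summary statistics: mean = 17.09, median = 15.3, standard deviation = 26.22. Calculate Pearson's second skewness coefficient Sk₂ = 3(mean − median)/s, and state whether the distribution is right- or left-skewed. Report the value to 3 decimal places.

Sk₂ = 3(17.09 − 15.3) / 26.22 = 3 × 1.7900 / 26.22
    = 5.3700 / 26.22 ≈ 0.205
Sk₂ > 0 ⇒ mean > median ⇒ right-skewed (positive skew).

0.205, right-skewed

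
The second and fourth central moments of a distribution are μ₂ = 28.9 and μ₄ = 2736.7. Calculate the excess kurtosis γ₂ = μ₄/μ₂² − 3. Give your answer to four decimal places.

0.2767

μ₂² = 28.9² = 835.21000
μ₄/μ₂² = 2736.7 / 835.21000 = 3.27666
γ₂ = 3.27666 − 3 ≈ 0.2767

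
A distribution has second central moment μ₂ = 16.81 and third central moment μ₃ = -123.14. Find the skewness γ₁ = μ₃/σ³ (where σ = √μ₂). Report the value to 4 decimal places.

σ = √μ₂ = √16.81 = 4.10000
σ³ = μ₂^(3/2) = 68.92100
γ₁ = μ₃/σ³ = -123.14 / 68.92100 ≈ -1.7867

-1.7867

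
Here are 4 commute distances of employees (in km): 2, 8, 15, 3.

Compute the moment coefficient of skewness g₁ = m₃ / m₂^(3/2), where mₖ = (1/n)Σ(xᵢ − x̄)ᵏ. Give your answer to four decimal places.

x̄ = (2 + 8 + 15 + 3) / 4 = 7.0000
deviations (xᵢ − x̄): -5.0000, 1.0000, 8.0000, -4.0000
Σ(xᵢ − x̄)² = 106.0000 ⇒ m₂ = 106.0000/4 = 26.50000
Σ(xᵢ − x̄)³ = 324.0000 ⇒ m₃ = 324.0000/4 = 81.00000
m₂^(3/2) = 26.50000^(1.5) = 136.41710
g₁ = m₃ / m₂^(3/2) = 81.00000 / 136.41710 ≈ 0.5938

0.5938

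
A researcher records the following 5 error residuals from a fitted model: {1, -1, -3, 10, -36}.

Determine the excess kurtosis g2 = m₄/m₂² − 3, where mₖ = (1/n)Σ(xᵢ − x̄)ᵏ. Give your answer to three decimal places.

x̄ = -5.8000
Σ(xᵢ − x̄)² = 1238.8000 ⇒ m₂ = 247.76000
Σ(xᵢ − x̄)⁴ = 896867.5360 ⇒ m₄ = 179373.50720
m₂² = 61385.01760
g2 = m₄/m₂² − 3 = 2.92211 − 3 ≈ -0.078

-0.078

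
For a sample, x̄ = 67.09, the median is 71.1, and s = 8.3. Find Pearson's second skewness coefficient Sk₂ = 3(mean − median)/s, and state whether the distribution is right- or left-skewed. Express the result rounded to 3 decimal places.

Sk₂ = 3(67.09 − 71.1) / 8.3 = 3 × -4.0100 / 8.3
    = -12.0300 / 8.3 ≈ -1.449
Sk₂ < 0 ⇒ mean < median ⇒ left-skewed (negative skew).

-1.449, left-skewed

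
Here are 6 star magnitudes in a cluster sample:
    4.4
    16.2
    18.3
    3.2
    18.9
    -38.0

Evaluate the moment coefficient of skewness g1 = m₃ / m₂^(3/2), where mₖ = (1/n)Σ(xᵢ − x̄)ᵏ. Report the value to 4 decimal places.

-1.4038

x̄ = (4.4 + 16.2 + 18.3 + 3.2 + 18.9 - 38.0) / 6 = 3.8333
deviations (xᵢ − x̄): 0.5667, 12.3667, 14.4667, -0.6333, 15.0667, -41.8333
Σ(xᵢ − x̄)² = 2339.9733 ⇒ m₂ = 2339.9733/6 = 389.99556
Σ(xᵢ − x̄)³ = -64870.4296 ⇒ m₃ = -64870.4296/6 = -10811.73826
m₂^(3/2) = 389.99556^(1.5) = 7701.75123
g1 = m₃ / m₂^(3/2) = -10811.73826 / 7701.75123 ≈ -1.4038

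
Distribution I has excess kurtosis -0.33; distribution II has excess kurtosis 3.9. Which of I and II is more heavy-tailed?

Higher excess kurtosis ⇒ heavier tails relative to the normal distribution.
-0.33 vs 3.9: the larger is 3.9, so II has heavier tails. (II is leptokurtic — heavier-than-normal tails; the other is platykurtic.)

II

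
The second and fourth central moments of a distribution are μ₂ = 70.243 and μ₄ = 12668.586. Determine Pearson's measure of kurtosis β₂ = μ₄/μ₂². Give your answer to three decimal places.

μ₂² = 70.243² = 4934.07905
μ₄/μ₂² = 12668.586 / 4934.07905 = 2.56757
β₂ ≈ 2.568

2.568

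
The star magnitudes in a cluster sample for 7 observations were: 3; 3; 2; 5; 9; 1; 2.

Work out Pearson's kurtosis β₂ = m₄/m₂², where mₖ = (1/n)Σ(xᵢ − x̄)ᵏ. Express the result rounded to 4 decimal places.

3.4021

x̄ = 3.5714
Σ(xᵢ − x̄)² = 43.7143 ⇒ m₂ = 6.24490
Σ(xᵢ − x̄)⁴ = 928.7405 ⇒ m₄ = 132.67722
m₂² = 38.99875
β₂ = m₄/m₂² = 132.67722 / 38.99875 ≈ 3.4021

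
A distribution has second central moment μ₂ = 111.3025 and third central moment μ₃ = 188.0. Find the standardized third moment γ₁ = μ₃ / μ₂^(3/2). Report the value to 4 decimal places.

σ = √μ₂ = √111.3025 = 10.55000
σ³ = μ₂^(3/2) = 1174.24137
γ₁ = μ₃/σ³ = 188.0 / 1174.24137 ≈ 0.1601

0.1601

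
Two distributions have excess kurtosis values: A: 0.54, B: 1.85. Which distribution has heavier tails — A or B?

Higher excess kurtosis ⇒ heavier tails relative to the normal distribution.
0.54 vs 1.85: the larger is 1.85, so B has heavier tails.

B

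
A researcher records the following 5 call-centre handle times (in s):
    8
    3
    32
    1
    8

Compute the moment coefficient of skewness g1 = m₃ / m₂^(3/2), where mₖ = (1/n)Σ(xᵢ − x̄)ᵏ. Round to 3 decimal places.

x̄ = (8 + 3 + 32 + 1 + 8) / 5 = 10.4000
deviations (xᵢ − x̄): -2.4000, -7.4000, 21.6000, -9.4000, -2.4000
Σ(xᵢ − x̄)² = 621.2000 ⇒ m₂ = 621.2000/5 = 124.24000
Σ(xᵢ − x̄)³ = 8814.2400 ⇒ m₃ = 8814.2400/5 = 1762.84800
m₂^(3/2) = 124.24000^(1.5) = 1384.81629
g1 = m₃ / m₂^(3/2) = 1762.84800 / 1384.81629 ≈ 1.273

1.273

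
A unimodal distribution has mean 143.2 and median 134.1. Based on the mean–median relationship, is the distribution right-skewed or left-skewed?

mean − median = 143.2 − 134.1 = 9.1
mean > median ⇒ the longer tail is on the right ⇒ right-skewed (positively skewed).

right-skewed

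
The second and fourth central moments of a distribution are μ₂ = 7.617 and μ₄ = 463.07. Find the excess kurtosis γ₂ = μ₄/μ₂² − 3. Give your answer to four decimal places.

μ₂² = 7.617² = 58.01869
μ₄/μ₂² = 463.07 / 58.01869 = 7.98139
γ₂ = 7.98139 − 3 ≈ 4.9814

4.9814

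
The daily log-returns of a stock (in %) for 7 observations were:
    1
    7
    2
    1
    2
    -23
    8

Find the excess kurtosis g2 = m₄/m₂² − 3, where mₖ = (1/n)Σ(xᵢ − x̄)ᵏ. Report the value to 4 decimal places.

x̄ = -0.2857
Σ(xᵢ − x̄)² = 651.4286 ⇒ m₂ = 93.06122
Σ(xᵢ − x̄)⁴ = 273783.7784 ⇒ m₄ = 39111.96835
m₂² = 8660.39150
g2 = m₄/m₂² − 3 = 4.51619 − 3 ≈ 1.5162

1.5162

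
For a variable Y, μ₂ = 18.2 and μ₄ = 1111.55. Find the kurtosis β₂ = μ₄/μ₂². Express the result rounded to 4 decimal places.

μ₂² = 18.2² = 331.24000
μ₄/μ₂² = 1111.55 / 331.24000 = 3.35572
β₂ ≈ 3.3557

3.3557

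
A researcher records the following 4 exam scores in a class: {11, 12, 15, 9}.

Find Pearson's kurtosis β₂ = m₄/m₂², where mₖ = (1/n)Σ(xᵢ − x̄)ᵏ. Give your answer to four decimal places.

1.9237

x̄ = 11.7500
Σ(xᵢ − x̄)² = 18.7500 ⇒ m₂ = 4.68750
Σ(xᵢ − x̄)⁴ = 169.0781 ⇒ m₄ = 42.26953
m₂² = 21.97266
β₂ = m₄/m₂² = 42.26953 / 21.97266 ≈ 1.9237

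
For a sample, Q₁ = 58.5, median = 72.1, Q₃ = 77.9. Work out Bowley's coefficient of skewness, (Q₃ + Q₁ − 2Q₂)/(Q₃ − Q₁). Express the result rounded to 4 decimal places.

-0.4021

numerator: Q₃ + Q₁ − 2Q₂ = 77.9 + 58.5 − 2×72.1 = -7.8000
denominator: Q₃ − Q₁ = 77.9 − 58.5 = 19.4000
Bowley skewness = -7.8000 / 19.4000 ≈ -0.4021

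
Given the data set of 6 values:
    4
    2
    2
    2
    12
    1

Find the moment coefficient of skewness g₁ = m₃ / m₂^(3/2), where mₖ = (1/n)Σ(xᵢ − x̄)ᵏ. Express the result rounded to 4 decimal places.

x̄ = (4 + 2 + 2 + 2 + 12 + 1) / 6 = 3.8333
deviations (xᵢ − x̄): 0.1667, -1.8333, -1.8333, -1.8333, 8.1667, -2.8333
Σ(xᵢ − x̄)² = 84.8333 ⇒ m₂ = 84.8333/6 = 14.13889
Σ(xᵢ − x̄)³ = 503.4444 ⇒ m₃ = 503.4444/6 = 83.90741
m₂^(3/2) = 14.13889^(1.5) = 53.16465
g₁ = m₃ / m₂^(3/2) = 83.90741 / 53.16465 ≈ 1.5783

1.5783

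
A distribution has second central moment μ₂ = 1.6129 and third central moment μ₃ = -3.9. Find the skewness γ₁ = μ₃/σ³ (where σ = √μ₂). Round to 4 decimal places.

σ = √μ₂ = √1.6129 = 1.27000
σ³ = μ₂^(3/2) = 2.04838
γ₁ = μ₃/σ³ = -3.9 / 2.04838 ≈ -1.9039

-1.9039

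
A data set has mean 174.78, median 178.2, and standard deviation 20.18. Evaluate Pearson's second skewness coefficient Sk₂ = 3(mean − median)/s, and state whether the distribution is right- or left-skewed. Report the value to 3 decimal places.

-0.508, left-skewed

Sk₂ = 3(174.78 − 178.2) / 20.18 = 3 × -3.4200 / 20.18
    = -10.2600 / 20.18 ≈ -0.508
Sk₂ < 0 ⇒ mean < median ⇒ left-skewed (negative skew).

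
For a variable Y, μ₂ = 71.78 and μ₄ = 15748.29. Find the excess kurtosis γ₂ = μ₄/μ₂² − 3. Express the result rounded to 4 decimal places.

0.0565

μ₂² = 71.78² = 5152.36840
μ₄/μ₂² = 15748.29 / 5152.36840 = 3.05651
γ₂ = 3.05651 − 3 ≈ 0.0565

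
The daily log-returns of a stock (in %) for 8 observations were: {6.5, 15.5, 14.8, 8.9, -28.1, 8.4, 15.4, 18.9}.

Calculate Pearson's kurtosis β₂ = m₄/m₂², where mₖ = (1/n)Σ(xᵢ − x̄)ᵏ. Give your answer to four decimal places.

x̄ = 7.5375
Σ(xᵢ − x̄)² = 1580.7788 ⇒ m₂ = 197.59734
Σ(xᵢ − x̄)⁴ = 1640276.6304 ⇒ m₄ = 205034.57880
m₂² = 39044.71026
β₂ = m₄/m₂² = 205034.57880 / 39044.71026 ≈ 5.2513

5.2513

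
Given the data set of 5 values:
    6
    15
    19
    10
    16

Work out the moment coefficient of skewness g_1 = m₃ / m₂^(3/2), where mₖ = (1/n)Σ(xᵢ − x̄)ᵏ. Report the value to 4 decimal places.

-0.3710

x̄ = (6 + 15 + 19 + 10 + 16) / 5 = 13.2000
deviations (xᵢ − x̄): -7.2000, 1.8000, 5.8000, -3.2000, 2.8000
Σ(xᵢ − x̄)² = 106.8000 ⇒ m₂ = 106.8000/5 = 21.36000
Σ(xᵢ − x̄)³ = -183.1200 ⇒ m₃ = -183.1200/5 = -36.62400
m₂^(3/2) = 21.36000^(1.5) = 98.71926
g_1 = m₃ / m₂^(3/2) = -36.62400 / 98.71926 ≈ -0.3710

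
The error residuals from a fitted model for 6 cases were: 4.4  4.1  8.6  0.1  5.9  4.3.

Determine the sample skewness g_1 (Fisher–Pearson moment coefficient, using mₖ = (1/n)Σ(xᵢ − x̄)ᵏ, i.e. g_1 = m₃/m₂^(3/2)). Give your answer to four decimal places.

x̄ = (4.4 + 4.1 + 8.6 + 0.1 + 5.9 + 4.3) / 6 = 4.5667
deviations (xᵢ − x̄): -0.1667, -0.4667, 4.0333, -4.4667, 1.3333, -0.2667
Σ(xᵢ − x̄)² = 38.3133 ⇒ m₂ = 38.3133/6 = 6.38556
Σ(xᵢ − x̄)³ = -21.2564 ⇒ m₃ = -21.2564/6 = -3.54274
m₂^(3/2) = 6.38556^(1.5) = 16.13608
g_1 = m₃ / m₂^(3/2) = -3.54274 / 16.13608 ≈ -0.2196

-0.2196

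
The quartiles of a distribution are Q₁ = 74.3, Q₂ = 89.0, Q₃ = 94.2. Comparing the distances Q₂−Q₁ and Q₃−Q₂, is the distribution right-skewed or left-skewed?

Q₂ − Q₁ = 14.7;  Q₃ − Q₂ = 5.2
Q₂ − Q₁ > Q₃ − Q₂ ⇒ the lower half is more spread out ⇒ left-skewed.

left-skewed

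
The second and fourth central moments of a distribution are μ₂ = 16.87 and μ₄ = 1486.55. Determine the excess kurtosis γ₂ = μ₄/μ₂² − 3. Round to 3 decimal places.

μ₂² = 16.87² = 284.59690
μ₄/μ₂² = 1486.55 / 284.59690 = 5.22335
γ₂ = 5.22335 − 3 ≈ 2.223

2.223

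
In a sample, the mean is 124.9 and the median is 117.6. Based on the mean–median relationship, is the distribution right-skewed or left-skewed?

mean − median = 124.9 − 117.6 = 7.3
mean > median ⇒ the longer tail is on the right ⇒ right-skewed (positively skewed).

right-skewed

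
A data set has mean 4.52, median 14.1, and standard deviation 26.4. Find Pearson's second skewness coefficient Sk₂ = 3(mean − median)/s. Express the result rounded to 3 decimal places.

Sk₂ = 3(4.52 − 14.1) / 26.4 = 3 × -9.5800 / 26.4
    = -28.7400 / 26.4 ≈ -1.089

-1.089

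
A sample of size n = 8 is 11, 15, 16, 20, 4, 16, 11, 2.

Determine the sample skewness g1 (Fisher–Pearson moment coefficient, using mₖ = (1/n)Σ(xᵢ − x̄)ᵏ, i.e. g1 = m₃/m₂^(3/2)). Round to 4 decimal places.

-0.4729

x̄ = (11 + 15 + 16 + 20 + 4 + 16 + 11 + 2) / 8 = 11.8750
deviations (xᵢ − x̄): -0.8750, 3.1250, 4.1250, 8.1250, -7.8750, 4.1250, -0.8750, -9.8750
Σ(xᵢ − x̄)² = 270.8750 ⇒ m₂ = 270.8750/8 = 33.85938
Σ(xᵢ − x̄)³ = -745.4063 ⇒ m₃ = -745.4063/8 = -93.17578
m₂^(3/2) = 33.85938^(1.5) = 197.02367
g1 = m₃ / m₂^(3/2) = -93.17578 / 197.02367 ≈ -0.4729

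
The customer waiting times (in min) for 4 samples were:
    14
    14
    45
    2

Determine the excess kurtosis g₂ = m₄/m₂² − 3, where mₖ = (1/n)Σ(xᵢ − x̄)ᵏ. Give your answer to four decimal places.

x̄ = 18.7500
Σ(xᵢ − x̄)² = 1014.7500 ⇒ m₂ = 253.68750
Σ(xᵢ − x̄)⁴ = 554540.5781 ⇒ m₄ = 138635.14453
m₂² = 64357.34766
g₂ = m₄/m₂² − 3 = 2.15415 − 3 ≈ -0.8459

-0.8459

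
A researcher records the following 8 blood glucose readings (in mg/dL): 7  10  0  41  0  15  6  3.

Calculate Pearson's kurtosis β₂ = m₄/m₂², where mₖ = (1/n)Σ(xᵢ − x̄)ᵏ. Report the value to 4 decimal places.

x̄ = 10.2500
Σ(xᵢ − x̄)² = 1259.5000 ⇒ m₂ = 157.43750
Σ(xᵢ − x̄)⁴ = 919874.4063 ⇒ m₄ = 114984.30078
m₂² = 24786.56641
β₂ = m₄/m₂² = 114984.30078 / 24786.56641 ≈ 4.6390

4.6390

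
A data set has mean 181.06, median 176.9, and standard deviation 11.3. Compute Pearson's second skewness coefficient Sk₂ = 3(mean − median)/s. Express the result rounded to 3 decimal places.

1.104

Sk₂ = 3(181.06 − 176.9) / 11.3 = 3 × 4.1600 / 11.3
    = 12.4800 / 11.3 ≈ 1.104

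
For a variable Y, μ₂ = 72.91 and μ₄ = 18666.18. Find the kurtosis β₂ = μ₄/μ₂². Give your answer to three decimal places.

3.511

μ₂² = 72.91² = 5315.86810
μ₄/μ₂² = 18666.18 / 5315.86810 = 3.51141
β₂ ≈ 3.511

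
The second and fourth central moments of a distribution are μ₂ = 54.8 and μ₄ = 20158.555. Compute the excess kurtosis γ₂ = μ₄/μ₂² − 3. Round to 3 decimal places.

3.713

μ₂² = 54.8² = 3003.04000
μ₄/μ₂² = 20158.555 / 3003.04000 = 6.71272
γ₂ = 6.71272 − 3 ≈ 3.713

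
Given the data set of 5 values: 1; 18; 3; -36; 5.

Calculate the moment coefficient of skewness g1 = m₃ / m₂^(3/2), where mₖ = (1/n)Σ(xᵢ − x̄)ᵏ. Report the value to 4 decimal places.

-1.0716

x̄ = (1 + 18 + 3 - 36 + 5) / 5 = -1.8000
deviations (xᵢ − x̄): 2.8000, 19.8000, 4.8000, -34.2000, 6.8000
Σ(xᵢ − x̄)² = 1638.8000 ⇒ m₂ = 1638.8000/5 = 327.76000
Σ(xᵢ − x̄)³ = -31792.3200 ⇒ m₃ = -31792.3200/5 = -6358.46400
m₂^(3/2) = 327.76000^(1.5) = 5933.81397
g1 = m₃ / m₂^(3/2) = -6358.46400 / 5933.81397 ≈ -1.0716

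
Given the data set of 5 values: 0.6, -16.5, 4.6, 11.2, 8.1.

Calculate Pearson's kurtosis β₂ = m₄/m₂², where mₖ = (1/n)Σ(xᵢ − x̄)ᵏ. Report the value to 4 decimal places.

x̄ = 1.6000
Σ(xᵢ − x̄)² = 472.0200 ⇒ m₂ = 94.40400
Σ(xᵢ − x̄)⁴ = 117688.8402 ⇒ m₄ = 23537.76804
m₂² = 8912.11522
β₂ = m₄/m₂² = 23537.76804 / 8912.11522 ≈ 2.6411

2.6411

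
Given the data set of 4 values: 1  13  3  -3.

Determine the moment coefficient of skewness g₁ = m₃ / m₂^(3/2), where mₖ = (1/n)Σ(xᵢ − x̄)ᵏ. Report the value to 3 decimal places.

0.692

x̄ = (1 + 13 + 3 - 3) / 4 = 3.5000
deviations (xᵢ − x̄): -2.5000, 9.5000, -0.5000, -6.5000
Σ(xᵢ − x̄)² = 139.0000 ⇒ m₂ = 139.0000/4 = 34.75000
Σ(xᵢ − x̄)³ = 567.0000 ⇒ m₃ = 567.0000/4 = 141.75000
m₂^(3/2) = 34.75000^(1.5) = 204.84823
g₁ = m₃ / m₂^(3/2) = 141.75000 / 204.84823 ≈ 0.692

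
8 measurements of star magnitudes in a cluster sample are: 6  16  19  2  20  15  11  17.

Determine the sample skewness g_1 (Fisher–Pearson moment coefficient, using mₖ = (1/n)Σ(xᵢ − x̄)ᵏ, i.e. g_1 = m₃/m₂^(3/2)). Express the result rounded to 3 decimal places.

-0.719

x̄ = (6 + 16 + 19 + 2 + 20 + 15 + 11 + 17) / 8 = 13.2500
deviations (xᵢ − x̄): -7.2500, 2.7500, 5.7500, -11.2500, 6.7500, 1.7500, -2.2500, 3.7500
Σ(xᵢ − x̄)² = 287.5000 ⇒ m₂ = 287.5000/8 = 35.93750
Σ(xᵢ − x̄)³ = -1239.7500 ⇒ m₃ = -1239.7500/8 = -154.96875
m₂^(3/2) = 35.93750^(1.5) = 215.43774
g_1 = m₃ / m₂^(3/2) = -154.96875 / 215.43774 ≈ -0.719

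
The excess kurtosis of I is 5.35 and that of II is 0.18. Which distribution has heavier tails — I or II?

Higher excess kurtosis ⇒ heavier tails relative to the normal distribution.
5.35 vs 0.18: the larger is 5.35, so I has heavier tails.

I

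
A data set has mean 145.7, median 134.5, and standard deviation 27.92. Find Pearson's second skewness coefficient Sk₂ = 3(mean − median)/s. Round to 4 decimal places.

Sk₂ = 3(145.7 − 134.5) / 27.92 = 3 × 11.2000 / 27.92
    = 33.6000 / 27.92 ≈ 1.2034

1.2034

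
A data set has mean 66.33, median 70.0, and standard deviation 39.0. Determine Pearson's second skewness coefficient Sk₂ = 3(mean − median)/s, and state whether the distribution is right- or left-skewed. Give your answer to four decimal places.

Sk₂ = 3(66.33 − 70.0) / 39.0 = 3 × -3.6700 / 39.0
    = -11.0100 / 39.0 ≈ -0.2823
Sk₂ < 0 ⇒ mean < median ⇒ left-skewed (negative skew).

-0.2823, left-skewed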